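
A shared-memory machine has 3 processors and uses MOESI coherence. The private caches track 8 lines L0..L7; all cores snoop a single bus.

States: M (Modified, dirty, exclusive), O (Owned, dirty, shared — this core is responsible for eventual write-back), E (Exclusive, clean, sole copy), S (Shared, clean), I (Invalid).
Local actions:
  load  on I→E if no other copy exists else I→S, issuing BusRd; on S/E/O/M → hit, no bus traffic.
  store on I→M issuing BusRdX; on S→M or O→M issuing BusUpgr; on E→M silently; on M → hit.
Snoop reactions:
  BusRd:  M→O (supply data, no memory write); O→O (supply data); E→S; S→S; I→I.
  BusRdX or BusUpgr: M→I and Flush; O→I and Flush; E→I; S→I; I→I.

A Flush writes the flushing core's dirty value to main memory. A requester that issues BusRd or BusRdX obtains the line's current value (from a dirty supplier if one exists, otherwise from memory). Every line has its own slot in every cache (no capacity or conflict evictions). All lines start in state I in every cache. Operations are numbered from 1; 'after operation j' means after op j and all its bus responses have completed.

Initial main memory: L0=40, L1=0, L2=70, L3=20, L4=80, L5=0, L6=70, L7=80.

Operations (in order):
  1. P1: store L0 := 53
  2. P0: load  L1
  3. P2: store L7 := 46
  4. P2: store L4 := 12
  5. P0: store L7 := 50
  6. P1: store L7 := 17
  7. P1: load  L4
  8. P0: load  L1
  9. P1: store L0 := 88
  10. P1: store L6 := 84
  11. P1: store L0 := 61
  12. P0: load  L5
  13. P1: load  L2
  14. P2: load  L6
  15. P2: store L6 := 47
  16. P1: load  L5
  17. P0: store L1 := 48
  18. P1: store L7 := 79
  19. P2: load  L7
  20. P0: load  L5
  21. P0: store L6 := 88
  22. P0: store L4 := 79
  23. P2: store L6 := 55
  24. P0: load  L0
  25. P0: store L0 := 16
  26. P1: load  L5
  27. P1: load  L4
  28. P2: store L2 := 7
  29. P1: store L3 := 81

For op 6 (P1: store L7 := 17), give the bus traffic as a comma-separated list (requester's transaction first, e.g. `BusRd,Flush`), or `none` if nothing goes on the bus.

bus = BusRdX,Flush

  op1 P1: store L0 := 53 → I/M/I on L0; bus BusRdX; mem=40
  op2 P0: load  L1 → E/I/I on L1; bus BusRd; mem=0
  op3 P2: store L7 := 46 → I/I/M on L7; bus BusRdX; mem=80
  op4 P2: store L4 := 12 → I/I/M on L4; bus BusRdX; mem=80
  op5 P0: store L7 := 50 → M/I/I on L7; bus BusRdX Flush; mem=46
  op6 P1: store L7 := 17 → I/M/I on L7; bus BusRdX Flush; mem=50
  op7 P1: load  L4 → I/S/O on L4; bus BusRd; mem=80
  op8 P0: load  L1 → E/I/I on L1; bus (none); mem=0
  op9 P1: store L0 := 88 → I/M/I on L0; bus (none); mem=40
  op10 P1: store L6 := 84 → I/M/I on L6; bus BusRdX; mem=70
  op11 P1: store L0 := 61 → I/M/I on L0; bus (none); mem=40
  op12 P0: load  L5 → E/I/I on L5; bus BusRd; mem=0
  op13 P1: load  L2 → I/E/I on L2; bus BusRd; mem=70
  op14 P2: load  L6 → I/O/S on L6; bus BusRd; mem=70
  op15 P2: store L6 := 47 → I/I/M on L6; bus BusUpgr Flush; mem=84
  op16 P1: load  L5 → S/S/I on L5; bus BusRd; mem=0
  op17 P0: store L1 := 48 → M/I/I on L1; bus (none); mem=0
  op18 P1: store L7 := 79 → I/M/I on L7; bus (none); mem=50
  op19 P2: load  L7 → I/O/S on L7; bus BusRd; mem=50
  op20 P0: load  L5 → S/S/I on L5; bus (none); mem=0
  op21 P0: store L6 := 88 → M/I/I on L6; bus BusRdX Flush; mem=47
  op22 P0: store L4 := 79 → M/I/I on L4; bus BusRdX Flush; mem=12
  op23 P2: store L6 := 55 → I/I/M on L6; bus BusRdX Flush; mem=88
  op24 P0: load  L0 → S/O/I on L0; bus BusRd; mem=40
  op25 P0: store L0 := 16 → M/I/I on L0; bus BusUpgr Flush; mem=61
  op26 P1: load  L5 → S/S/I on L5; bus (none); mem=0
  op27 P1: load  L4 → O/S/I on L4; bus BusRd; mem=12
  op28 P2: store L2 := 7 → I/I/M on L2; bus BusRdX; mem=70
  op29 P1: store L3 := 81 → I/M/I on L3; bus BusRdX; mem=20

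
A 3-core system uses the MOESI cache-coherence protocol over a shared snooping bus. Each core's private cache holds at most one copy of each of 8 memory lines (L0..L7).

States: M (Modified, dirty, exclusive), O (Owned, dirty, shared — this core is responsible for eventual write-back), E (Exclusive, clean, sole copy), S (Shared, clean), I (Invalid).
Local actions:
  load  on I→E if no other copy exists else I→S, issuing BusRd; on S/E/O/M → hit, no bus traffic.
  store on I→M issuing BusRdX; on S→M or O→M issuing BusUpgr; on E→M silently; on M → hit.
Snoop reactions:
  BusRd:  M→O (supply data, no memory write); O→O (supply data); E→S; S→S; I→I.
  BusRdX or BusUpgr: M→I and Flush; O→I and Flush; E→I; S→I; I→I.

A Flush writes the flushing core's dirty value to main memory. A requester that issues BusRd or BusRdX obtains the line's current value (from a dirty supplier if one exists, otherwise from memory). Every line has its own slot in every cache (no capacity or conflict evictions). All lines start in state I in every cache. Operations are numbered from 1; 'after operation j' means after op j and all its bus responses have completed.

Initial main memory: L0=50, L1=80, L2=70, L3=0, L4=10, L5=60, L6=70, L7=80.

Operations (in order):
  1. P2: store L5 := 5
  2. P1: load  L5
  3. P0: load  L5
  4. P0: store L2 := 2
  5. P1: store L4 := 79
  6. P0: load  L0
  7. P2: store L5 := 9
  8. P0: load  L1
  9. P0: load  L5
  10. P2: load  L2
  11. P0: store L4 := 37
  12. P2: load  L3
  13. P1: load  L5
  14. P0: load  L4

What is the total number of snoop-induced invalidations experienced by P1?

[1] P2: store L5 := 5 | P0:I, P1:I, P2:M(5) | bus: BusRdX
[2] P1: load  L5 | P0:I, P1:S(5), P2:O(5) | bus: BusRd
[3] P0: load  L5 | P0:S(5), P1:S(5), P2:O(5) | bus: BusRd
[4] P0: store L2 := 2 | P0:M(2), P1:I, P2:I | bus: BusRdX
[5] P1: store L4 := 79 | P0:I, P1:M(79), P2:I | bus: BusRdX
[6] P0: load  L0 | P0:E(50), P1:I, P2:I | bus: BusRd
[7] P2: store L5 := 9 | P0:I, P1:I, P2:M(9) | bus: BusUpgr
[8] P0: load  L1 | P0:E(80), P1:I, P2:I | bus: BusRd
[9] P0: load  L5 | P0:S(9), P1:I, P2:O(9) | bus: BusRd
[10] P2: load  L2 | P0:O(2), P1:I, P2:S(2) | bus: BusRd
[11] P0: store L4 := 37 | P0:M(37), P1:I, P2:I | bus: BusRdX,Flush
[12] P2: load  L3 | P0:I, P1:I, P2:E(0) | bus: BusRd
[13] P1: load  L5 | P0:S(9), P1:S(9), P2:O(9) | bus: BusRd
[14] P0: load  L4 | P0:M(37), P1:I, P2:I | bus: none

invalidations = 2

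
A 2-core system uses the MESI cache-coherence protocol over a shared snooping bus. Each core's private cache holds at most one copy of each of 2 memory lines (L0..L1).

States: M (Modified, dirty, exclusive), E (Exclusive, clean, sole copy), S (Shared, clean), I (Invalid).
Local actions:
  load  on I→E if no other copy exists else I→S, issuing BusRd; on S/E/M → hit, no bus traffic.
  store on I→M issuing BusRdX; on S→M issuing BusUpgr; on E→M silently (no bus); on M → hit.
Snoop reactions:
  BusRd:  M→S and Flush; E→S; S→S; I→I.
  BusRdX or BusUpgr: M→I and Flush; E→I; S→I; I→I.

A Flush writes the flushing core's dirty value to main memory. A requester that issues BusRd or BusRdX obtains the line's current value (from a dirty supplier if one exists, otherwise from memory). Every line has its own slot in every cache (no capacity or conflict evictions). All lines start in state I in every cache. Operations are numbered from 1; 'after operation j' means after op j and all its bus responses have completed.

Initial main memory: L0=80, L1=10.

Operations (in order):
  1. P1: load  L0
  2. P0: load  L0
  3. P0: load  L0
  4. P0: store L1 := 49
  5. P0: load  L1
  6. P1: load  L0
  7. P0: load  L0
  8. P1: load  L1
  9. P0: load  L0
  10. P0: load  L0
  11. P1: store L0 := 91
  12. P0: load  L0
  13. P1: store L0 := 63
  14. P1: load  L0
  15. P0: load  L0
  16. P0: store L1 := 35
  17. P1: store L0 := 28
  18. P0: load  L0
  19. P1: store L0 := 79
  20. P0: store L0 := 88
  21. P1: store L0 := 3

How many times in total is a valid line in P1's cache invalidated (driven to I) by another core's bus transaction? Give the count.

invalidations = 2

1. P1: load  L0  bus=[BusRd]  L0: P0=I P1=E  mem[L0]=80
2. P0: load  L0  bus=[BusRd]  L0: P0=S P1=S  mem[L0]=80
3. P0: load  L0  bus=[-]  L0: P0=S P1=S  mem[L0]=80
4. P0: store L1 := 49  bus=[BusRdX]  L1: P0=M P1=I  mem[L1]=10
5. P0: load  L1  bus=[-]  L1: P0=M P1=I  mem[L1]=10
6. P1: load  L0  bus=[-]  L0: P0=S P1=S  mem[L0]=80
7. P0: load  L0  bus=[-]  L0: P0=S P1=S  mem[L0]=80
8. P1: load  L1  bus=[BusRd,Flush]  L1: P0=S P1=S  mem[L1]=49
9. P0: load  L0  bus=[-]  L0: P0=S P1=S  mem[L0]=80
10. P0: load  L0  bus=[-]  L0: P0=S P1=S  mem[L0]=80
11. P1: store L0 := 91  bus=[BusUpgr]  L0: P0=I P1=M  mem[L0]=80
12. P0: load  L0  bus=[BusRd,Flush]  L0: P0=S P1=S  mem[L0]=91
13. P1: store L0 := 63  bus=[BusUpgr]  L0: P0=I P1=M  mem[L0]=91
14. P1: load  L0  bus=[-]  L0: P0=I P1=M  mem[L0]=91
15. P0: load  L0  bus=[BusRd,Flush]  L0: P0=S P1=S  mem[L0]=63
16. P0: store L1 := 35  bus=[BusUpgr]  L1: P0=M P1=I  mem[L1]=49
17. P1: store L0 := 28  bus=[BusUpgr]  L0: P0=I P1=M  mem[L0]=63
18. P0: load  L0  bus=[BusRd,Flush]  L0: P0=S P1=S  mem[L0]=28
19. P1: store L0 := 79  bus=[BusUpgr]  L0: P0=I P1=M  mem[L0]=28
20. P0: store L0 := 88  bus=[BusRdX,Flush]  L0: P0=M P1=I  mem[L0]=79
21. P1: store L0 := 3  bus=[BusRdX,Flush]  L0: P0=I P1=M  mem[L0]=88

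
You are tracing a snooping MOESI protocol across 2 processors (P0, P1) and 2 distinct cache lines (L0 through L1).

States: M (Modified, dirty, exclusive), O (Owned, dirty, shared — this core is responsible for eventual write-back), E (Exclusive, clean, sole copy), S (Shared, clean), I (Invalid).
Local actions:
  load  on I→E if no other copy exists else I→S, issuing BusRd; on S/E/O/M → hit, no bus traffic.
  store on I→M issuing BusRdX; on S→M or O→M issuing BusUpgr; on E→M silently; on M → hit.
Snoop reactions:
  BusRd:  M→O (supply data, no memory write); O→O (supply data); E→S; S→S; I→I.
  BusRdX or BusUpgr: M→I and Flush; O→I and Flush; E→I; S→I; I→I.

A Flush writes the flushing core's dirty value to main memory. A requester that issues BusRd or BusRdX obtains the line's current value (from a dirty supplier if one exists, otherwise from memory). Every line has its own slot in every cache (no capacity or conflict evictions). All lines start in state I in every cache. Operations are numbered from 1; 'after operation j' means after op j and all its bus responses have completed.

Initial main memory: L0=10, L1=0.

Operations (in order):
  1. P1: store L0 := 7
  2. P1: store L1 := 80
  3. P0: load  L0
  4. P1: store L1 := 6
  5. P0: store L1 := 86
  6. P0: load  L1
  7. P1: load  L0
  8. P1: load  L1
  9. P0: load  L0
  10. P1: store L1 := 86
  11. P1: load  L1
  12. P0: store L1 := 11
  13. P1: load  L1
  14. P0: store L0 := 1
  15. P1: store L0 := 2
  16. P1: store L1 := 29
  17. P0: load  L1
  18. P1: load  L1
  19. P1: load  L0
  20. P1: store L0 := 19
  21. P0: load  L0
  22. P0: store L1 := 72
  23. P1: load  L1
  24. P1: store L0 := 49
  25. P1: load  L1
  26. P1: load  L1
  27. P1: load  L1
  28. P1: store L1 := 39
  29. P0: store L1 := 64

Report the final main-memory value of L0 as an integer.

memory[L0] = 1

  op1 P1: store L0 := 7 → I/M on L0; bus BusRdX; mem=10
  op2 P1: store L1 := 80 → I/M on L1; bus BusRdX; mem=0
  op3 P0: load  L0 → S/O on L0; bus BusRd; mem=10
  op4 P1: store L1 := 6 → I/M on L1; bus (none); mem=0
  op5 P0: store L1 := 86 → M/I on L1; bus BusRdX Flush; mem=6
  op6 P0: load  L1 → M/I on L1; bus (none); mem=6
  op7 P1: load  L0 → S/O on L0; bus (none); mem=10
  op8 P1: load  L1 → O/S on L1; bus BusRd; mem=6
  op9 P0: load  L0 → S/O on L0; bus (none); mem=10
  op10 P1: store L1 := 86 → I/M on L1; bus BusUpgr Flush; mem=86
  op11 P1: load  L1 → I/M on L1; bus (none); mem=86
  op12 P0: store L1 := 11 → M/I on L1; bus BusRdX Flush; mem=86
  op13 P1: load  L1 → O/S on L1; bus BusRd; mem=86
  op14 P0: store L0 := 1 → M/I on L0; bus BusUpgr Flush; mem=7
  op15 P1: store L0 := 2 → I/M on L0; bus BusRdX Flush; mem=1
  op16 P1: store L1 := 29 → I/M on L1; bus BusUpgr Flush; mem=11
  op17 P0: load  L1 → S/O on L1; bus BusRd; mem=11
  op18 P1: load  L1 → S/O on L1; bus (none); mem=11
  op19 P1: load  L0 → I/M on L0; bus (none); mem=1
  op20 P1: store L0 := 19 → I/M on L0; bus (none); mem=1
  op21 P0: load  L0 → S/O on L0; bus BusRd; mem=1
  op22 P0: store L1 := 72 → M/I on L1; bus BusUpgr Flush; mem=29
  op23 P1: load  L1 → O/S on L1; bus BusRd; mem=29
  op24 P1: store L0 := 49 → I/M on L0; bus BusUpgr; mem=1
  op25 P1: load  L1 → O/S on L1; bus (none); mem=29
  op26 P1: load  L1 → O/S on L1; bus (none); mem=29
  op27 P1: load  L1 → O/S on L1; bus (none); mem=29
  op28 P1: store L1 := 39 → I/M on L1; bus BusUpgr Flush; mem=72
  op29 P0: store L1 := 64 → M/I on L1; bus BusRdX Flush; mem=39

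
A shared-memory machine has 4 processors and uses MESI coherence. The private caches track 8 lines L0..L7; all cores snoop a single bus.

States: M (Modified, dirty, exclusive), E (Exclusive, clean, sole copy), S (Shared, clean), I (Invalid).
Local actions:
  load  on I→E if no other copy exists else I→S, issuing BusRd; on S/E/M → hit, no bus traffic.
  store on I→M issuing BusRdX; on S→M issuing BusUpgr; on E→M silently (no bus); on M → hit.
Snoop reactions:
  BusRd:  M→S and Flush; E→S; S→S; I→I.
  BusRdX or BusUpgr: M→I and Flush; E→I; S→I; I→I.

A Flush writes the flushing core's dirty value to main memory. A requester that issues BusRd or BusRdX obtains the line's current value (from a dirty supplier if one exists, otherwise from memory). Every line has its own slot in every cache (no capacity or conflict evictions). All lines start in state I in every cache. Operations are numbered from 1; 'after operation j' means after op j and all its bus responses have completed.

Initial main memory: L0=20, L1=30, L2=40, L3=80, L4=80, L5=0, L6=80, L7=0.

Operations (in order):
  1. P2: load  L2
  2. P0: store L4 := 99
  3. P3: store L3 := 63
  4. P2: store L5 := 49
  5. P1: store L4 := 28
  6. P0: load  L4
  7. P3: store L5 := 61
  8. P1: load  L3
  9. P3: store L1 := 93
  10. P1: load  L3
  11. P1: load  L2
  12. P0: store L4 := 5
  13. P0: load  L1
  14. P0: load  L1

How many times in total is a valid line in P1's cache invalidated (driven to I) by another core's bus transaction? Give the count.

invalidations = 1

[1] P2: load  L2 | P0:I, P1:I, P2:E(40), P3:I | bus: BusRd
[2] P0: store L4 := 99 | P0:M(99), P1:I, P2:I, P3:I | bus: BusRdX
[3] P3: store L3 := 63 | P0:I, P1:I, P2:I, P3:M(63) | bus: BusRdX
[4] P2: store L5 := 49 | P0:I, P1:I, P2:M(49), P3:I | bus: BusRdX
[5] P1: store L4 := 28 | P0:I, P1:M(28), P2:I, P3:I | bus: BusRdX,Flush
[6] P0: load  L4 | P0:S(28), P1:S(28), P2:I, P3:I | bus: BusRd,Flush
[7] P3: store L5 := 61 | P0:I, P1:I, P2:I, P3:M(61) | bus: BusRdX,Flush
[8] P1: load  L3 | P0:I, P1:S(63), P2:I, P3:S(63) | bus: BusRd,Flush
[9] P3: store L1 := 93 | P0:I, P1:I, P2:I, P3:M(93) | bus: BusRdX
[10] P1: load  L3 | P0:I, P1:S(63), P2:I, P3:S(63) | bus: none
[11] P1: load  L2 | P0:I, P1:S(40), P2:S(40), P3:I | bus: BusRd
[12] P0: store L4 := 5 | P0:M(5), P1:I, P2:I, P3:I | bus: BusUpgr
[13] P0: load  L1 | P0:S(93), P1:I, P2:I, P3:S(93) | bus: BusRd,Flush
[14] P0: load  L1 | P0:S(93), P1:I, P2:I, P3:S(93) | bus: none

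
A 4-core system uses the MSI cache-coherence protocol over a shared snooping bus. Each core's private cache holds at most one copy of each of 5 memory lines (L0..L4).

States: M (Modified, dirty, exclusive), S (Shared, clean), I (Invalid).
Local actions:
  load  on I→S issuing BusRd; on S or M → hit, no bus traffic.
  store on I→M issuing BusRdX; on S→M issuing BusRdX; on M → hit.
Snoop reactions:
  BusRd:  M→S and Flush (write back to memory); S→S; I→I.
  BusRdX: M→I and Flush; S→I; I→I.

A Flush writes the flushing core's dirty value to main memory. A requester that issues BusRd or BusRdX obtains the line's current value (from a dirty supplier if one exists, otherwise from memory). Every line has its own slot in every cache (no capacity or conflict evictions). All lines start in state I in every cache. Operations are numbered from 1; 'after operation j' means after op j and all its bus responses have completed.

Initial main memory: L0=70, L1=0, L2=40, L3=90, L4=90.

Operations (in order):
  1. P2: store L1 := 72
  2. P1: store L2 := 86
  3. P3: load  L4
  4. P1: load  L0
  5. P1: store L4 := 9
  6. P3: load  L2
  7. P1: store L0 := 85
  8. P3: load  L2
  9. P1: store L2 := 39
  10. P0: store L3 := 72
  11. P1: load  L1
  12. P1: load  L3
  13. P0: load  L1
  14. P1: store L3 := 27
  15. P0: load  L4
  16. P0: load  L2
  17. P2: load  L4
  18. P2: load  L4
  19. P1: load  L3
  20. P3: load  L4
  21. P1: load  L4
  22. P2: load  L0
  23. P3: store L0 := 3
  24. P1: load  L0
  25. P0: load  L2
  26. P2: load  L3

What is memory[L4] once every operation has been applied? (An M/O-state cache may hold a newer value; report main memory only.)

memory[L4] = 9

step 1: P2: store L1 := 72  ⟶  IIMI  (L1)  txn=BusRdX  M[L1]=0
step 2: P1: store L2 := 86  ⟶  IMII  (L2)  txn=BusRdX  M[L2]=40
step 3: P3: load  L4  ⟶  IIIS  (L4)  txn=BusRd  M[L4]=90
step 4: P1: load  L0  ⟶  ISII  (L0)  txn=BusRd  M[L0]=70
step 5: P1: store L4 := 9  ⟶  IMII  (L4)  txn=BusRdX  M[L4]=90
step 6: P3: load  L2  ⟶  ISIS  (L2)  txn=BusRd+Flush  M[L2]=86
step 7: P1: store L0 := 85  ⟶  IMII  (L0)  txn=BusRdX  M[L0]=70
step 8: P3: load  L2  ⟶  ISIS  (L2)  txn=∅  M[L2]=86
step 9: P1: store L2 := 39  ⟶  IMII  (L2)  txn=BusRdX  M[L2]=86
step 10: P0: store L3 := 72  ⟶  MIII  (L3)  txn=BusRdX  M[L3]=90
step 11: P1: load  L1  ⟶  ISSI  (L1)  txn=BusRd+Flush  M[L1]=72
step 12: P1: load  L3  ⟶  SSII  (L3)  txn=BusRd+Flush  M[L3]=72
step 13: P0: load  L1  ⟶  SSSI  (L1)  txn=BusRd  M[L1]=72
step 14: P1: store L3 := 27  ⟶  IMII  (L3)  txn=BusRdX  M[L3]=72
step 15: P0: load  L4  ⟶  SSII  (L4)  txn=BusRd+Flush  M[L4]=9
step 16: P0: load  L2  ⟶  SSII  (L2)  txn=BusRd+Flush  M[L2]=39
step 17: P2: load  L4  ⟶  SSSI  (L4)  txn=BusRd  M[L4]=9
step 18: P2: load  L4  ⟶  SSSI  (L4)  txn=∅  M[L4]=9
step 19: P1: load  L3  ⟶  IMII  (L3)  txn=∅  M[L3]=72
step 20: P3: load  L4  ⟶  SSSS  (L4)  txn=BusRd  M[L4]=9
step 21: P1: load  L4  ⟶  SSSS  (L4)  txn=∅  M[L4]=9
step 22: P2: load  L0  ⟶  ISSI  (L0)  txn=BusRd+Flush  M[L0]=85
step 23: P3: store L0 := 3  ⟶  IIIM  (L0)  txn=BusRdX  M[L0]=85
step 24: P1: load  L0  ⟶  ISIS  (L0)  txn=BusRd+Flush  M[L0]=3
step 25: P0: load  L2  ⟶  SSII  (L2)  txn=∅  M[L2]=39
step 26: P2: load  L3  ⟶  ISSI  (L3)  txn=BusRd+Flush  M[L3]=27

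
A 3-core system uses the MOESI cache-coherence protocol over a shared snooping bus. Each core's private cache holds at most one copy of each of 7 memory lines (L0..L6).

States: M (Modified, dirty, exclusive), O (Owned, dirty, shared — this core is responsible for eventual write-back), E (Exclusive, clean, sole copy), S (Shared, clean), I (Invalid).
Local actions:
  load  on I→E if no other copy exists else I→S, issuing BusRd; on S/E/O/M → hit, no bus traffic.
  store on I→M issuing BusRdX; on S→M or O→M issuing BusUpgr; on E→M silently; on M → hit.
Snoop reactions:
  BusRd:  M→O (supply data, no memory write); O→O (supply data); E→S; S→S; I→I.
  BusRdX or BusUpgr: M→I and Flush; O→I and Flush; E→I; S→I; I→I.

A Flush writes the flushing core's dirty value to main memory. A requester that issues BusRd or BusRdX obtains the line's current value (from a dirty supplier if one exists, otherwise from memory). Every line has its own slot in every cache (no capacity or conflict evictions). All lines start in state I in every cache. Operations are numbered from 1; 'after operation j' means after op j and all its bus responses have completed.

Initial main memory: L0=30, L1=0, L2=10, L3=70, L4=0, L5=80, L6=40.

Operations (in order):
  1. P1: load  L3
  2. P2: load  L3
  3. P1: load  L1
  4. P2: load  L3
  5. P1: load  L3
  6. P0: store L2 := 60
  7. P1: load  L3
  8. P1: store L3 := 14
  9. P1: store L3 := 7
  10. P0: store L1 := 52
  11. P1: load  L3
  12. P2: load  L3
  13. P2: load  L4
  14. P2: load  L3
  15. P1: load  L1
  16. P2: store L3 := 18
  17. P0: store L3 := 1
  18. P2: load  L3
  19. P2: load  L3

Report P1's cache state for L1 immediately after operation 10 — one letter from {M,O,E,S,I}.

state = I

[1] P1: load  L3 | P0:I, P1:E(70), P2:I | bus: BusRd
[2] P2: load  L3 | P0:I, P1:S(70), P2:S(70) | bus: BusRd
[3] P1: load  L1 | P0:I, P1:E(0), P2:I | bus: BusRd
[4] P2: load  L3 | P0:I, P1:S(70), P2:S(70) | bus: none
[5] P1: load  L3 | P0:I, P1:S(70), P2:S(70) | bus: none
[6] P0: store L2 := 60 | P0:M(60), P1:I, P2:I | bus: BusRdX
[7] P1: load  L3 | P0:I, P1:S(70), P2:S(70) | bus: none
[8] P1: store L3 := 14 | P0:I, P1:M(14), P2:I | bus: BusUpgr
[9] P1: store L3 := 7 | P0:I, P1:M(7), P2:I | bus: none
[10] P0: store L1 := 52 | P0:M(52), P1:I, P2:I | bus: BusRdX
[11] P1: load  L3 | P0:I, P1:M(7), P2:I | bus: none
[12] P2: load  L3 | P0:I, P1:O(7), P2:S(7) | bus: BusRd
[13] P2: load  L4 | P0:I, P1:I, P2:E(0) | bus: BusRd
[14] P2: load  L3 | P0:I, P1:O(7), P2:S(7) | bus: none
[15] P1: load  L1 | P0:O(52), P1:S(52), P2:I | bus: BusRd
[16] P2: store L3 := 18 | P0:I, P1:I, P2:M(18) | bus: BusUpgr,Flush
[17] P0: store L3 := 1 | P0:M(1), P1:I, P2:I | bus: BusRdX,Flush
[18] P2: load  L3 | P0:O(1), P1:I, P2:S(1) | bus: BusRd
[19] P2: load  L3 | P0:O(1), P1:I, P2:S(1) | bus: none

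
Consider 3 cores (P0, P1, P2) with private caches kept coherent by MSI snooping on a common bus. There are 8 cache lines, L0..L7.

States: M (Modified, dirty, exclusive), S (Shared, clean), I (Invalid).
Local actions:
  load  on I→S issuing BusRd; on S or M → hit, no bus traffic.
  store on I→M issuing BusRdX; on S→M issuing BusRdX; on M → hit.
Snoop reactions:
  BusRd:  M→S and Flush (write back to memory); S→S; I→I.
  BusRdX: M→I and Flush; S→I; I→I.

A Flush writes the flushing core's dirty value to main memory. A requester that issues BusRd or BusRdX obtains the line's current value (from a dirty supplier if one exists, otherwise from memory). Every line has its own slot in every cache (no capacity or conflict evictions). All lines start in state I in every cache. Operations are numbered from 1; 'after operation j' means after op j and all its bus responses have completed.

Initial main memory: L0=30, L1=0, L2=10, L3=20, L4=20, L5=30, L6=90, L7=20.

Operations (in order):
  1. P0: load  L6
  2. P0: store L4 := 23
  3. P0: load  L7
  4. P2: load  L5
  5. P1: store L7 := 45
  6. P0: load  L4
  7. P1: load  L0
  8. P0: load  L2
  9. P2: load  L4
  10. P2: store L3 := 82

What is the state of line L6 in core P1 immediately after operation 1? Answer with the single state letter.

state = I

[1] P0: load  L6 | P0:S(90), P1:I, P2:I | bus: BusRd
[2] P0: store L4 := 23 | P0:M(23), P1:I, P2:I | bus: BusRdX
[3] P0: load  L7 | P0:S(20), P1:I, P2:I | bus: BusRd
[4] P2: load  L5 | P0:I, P1:I, P2:S(30) | bus: BusRd
[5] P1: store L7 := 45 | P0:I, P1:M(45), P2:I | bus: BusRdX
[6] P0: load  L4 | P0:M(23), P1:I, P2:I | bus: none
[7] P1: load  L0 | P0:I, P1:S(30), P2:I | bus: BusRd
[8] P0: load  L2 | P0:S(10), P1:I, P2:I | bus: BusRd
[9] P2: load  L4 | P0:S(23), P1:I, P2:S(23) | bus: BusRd,Flush
[10] P2: store L3 := 82 | P0:I, P1:I, P2:M(82) | bus: BusRdX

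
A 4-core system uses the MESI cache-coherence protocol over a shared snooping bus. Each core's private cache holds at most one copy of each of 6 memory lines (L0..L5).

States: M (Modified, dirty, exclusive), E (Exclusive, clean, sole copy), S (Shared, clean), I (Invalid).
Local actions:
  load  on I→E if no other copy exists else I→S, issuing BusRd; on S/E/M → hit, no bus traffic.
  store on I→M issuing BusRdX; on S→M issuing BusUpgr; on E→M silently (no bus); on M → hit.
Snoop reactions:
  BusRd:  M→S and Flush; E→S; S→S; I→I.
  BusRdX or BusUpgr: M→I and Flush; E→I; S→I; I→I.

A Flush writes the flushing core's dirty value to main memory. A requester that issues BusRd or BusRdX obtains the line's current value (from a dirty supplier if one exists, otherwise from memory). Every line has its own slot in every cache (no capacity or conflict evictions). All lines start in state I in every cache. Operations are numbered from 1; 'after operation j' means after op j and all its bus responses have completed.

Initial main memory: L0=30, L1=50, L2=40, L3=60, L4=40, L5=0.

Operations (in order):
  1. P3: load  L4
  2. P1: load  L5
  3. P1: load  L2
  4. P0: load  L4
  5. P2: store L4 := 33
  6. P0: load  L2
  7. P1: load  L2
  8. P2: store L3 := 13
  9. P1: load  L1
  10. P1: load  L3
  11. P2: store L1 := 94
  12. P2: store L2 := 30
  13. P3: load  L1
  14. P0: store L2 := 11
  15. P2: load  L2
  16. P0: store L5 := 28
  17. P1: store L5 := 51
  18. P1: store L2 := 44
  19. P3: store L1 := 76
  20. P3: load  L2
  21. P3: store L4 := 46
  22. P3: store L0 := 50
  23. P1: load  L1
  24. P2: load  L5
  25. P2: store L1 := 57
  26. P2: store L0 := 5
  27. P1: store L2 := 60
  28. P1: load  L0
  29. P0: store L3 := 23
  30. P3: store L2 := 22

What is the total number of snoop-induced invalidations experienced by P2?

invalidations = 5

step 1: P3: load  L4  ⟶  IIIE  (L4)  txn=BusRd  M[L4]=40
step 2: P1: load  L5  ⟶  IEII  (L5)  txn=BusRd  M[L5]=0
step 3: P1: load  L2  ⟶  IEII  (L2)  txn=BusRd  M[L2]=40
step 4: P0: load  L4  ⟶  SIIS  (L4)  txn=BusRd  M[L4]=40
step 5: P2: store L4 := 33  ⟶  IIMI  (L4)  txn=BusRdX  M[L4]=40
step 6: P0: load  L2  ⟶  SSII  (L2)  txn=BusRd  M[L2]=40
step 7: P1: load  L2  ⟶  SSII  (L2)  txn=∅  M[L2]=40
step 8: P2: store L3 := 13  ⟶  IIMI  (L3)  txn=BusRdX  M[L3]=60
step 9: P1: load  L1  ⟶  IEII  (L1)  txn=BusRd  M[L1]=50
step 10: P1: load  L3  ⟶  ISSI  (L3)  txn=BusRd+Flush  M[L3]=13
step 11: P2: store L1 := 94  ⟶  IIMI  (L1)  txn=BusRdX  M[L1]=50
step 12: P2: store L2 := 30  ⟶  IIMI  (L2)  txn=BusRdX  M[L2]=40
step 13: P3: load  L1  ⟶  IISS  (L1)  txn=BusRd+Flush  M[L1]=94
step 14: P0: store L2 := 11  ⟶  MIII  (L2)  txn=BusRdX+Flush  M[L2]=30
step 15: P2: load  L2  ⟶  SISI  (L2)  txn=BusRd+Flush  M[L2]=11
step 16: P0: store L5 := 28  ⟶  MIII  (L5)  txn=BusRdX  M[L5]=0
step 17: P1: store L5 := 51  ⟶  IMII  (L5)  txn=BusRdX+Flush  M[L5]=28
step 18: P1: store L2 := 44  ⟶  IMII  (L2)  txn=BusRdX  M[L2]=11
step 19: P3: store L1 := 76  ⟶  IIIM  (L1)  txn=BusUpgr  M[L1]=94
step 20: P3: load  L2  ⟶  ISIS  (L2)  txn=BusRd+Flush  M[L2]=44
step 21: P3: store L4 := 46  ⟶  IIIM  (L4)  txn=BusRdX+Flush  M[L4]=33
step 22: P3: store L0 := 50  ⟶  IIIM  (L0)  txn=BusRdX  M[L0]=30
step 23: P1: load  L1  ⟶  ISIS  (L1)  txn=BusRd+Flush  M[L1]=76
step 24: P2: load  L5  ⟶  ISSI  (L5)  txn=BusRd+Flush  M[L5]=51
step 25: P2: store L1 := 57  ⟶  IIMI  (L1)  txn=BusRdX  M[L1]=76
step 26: P2: store L0 := 5  ⟶  IIMI  (L0)  txn=BusRdX+Flush  M[L0]=50
step 27: P1: store L2 := 60  ⟶  IMII  (L2)  txn=BusUpgr  M[L2]=44
step 28: P1: load  L0  ⟶  ISSI  (L0)  txn=BusRd+Flush  M[L0]=5
step 29: P0: store L3 := 23  ⟶  MIII  (L3)  txn=BusRdX  M[L3]=13
step 30: P3: store L2 := 22  ⟶  IIIM  (L2)  txn=BusRdX+Flush  M[L2]=60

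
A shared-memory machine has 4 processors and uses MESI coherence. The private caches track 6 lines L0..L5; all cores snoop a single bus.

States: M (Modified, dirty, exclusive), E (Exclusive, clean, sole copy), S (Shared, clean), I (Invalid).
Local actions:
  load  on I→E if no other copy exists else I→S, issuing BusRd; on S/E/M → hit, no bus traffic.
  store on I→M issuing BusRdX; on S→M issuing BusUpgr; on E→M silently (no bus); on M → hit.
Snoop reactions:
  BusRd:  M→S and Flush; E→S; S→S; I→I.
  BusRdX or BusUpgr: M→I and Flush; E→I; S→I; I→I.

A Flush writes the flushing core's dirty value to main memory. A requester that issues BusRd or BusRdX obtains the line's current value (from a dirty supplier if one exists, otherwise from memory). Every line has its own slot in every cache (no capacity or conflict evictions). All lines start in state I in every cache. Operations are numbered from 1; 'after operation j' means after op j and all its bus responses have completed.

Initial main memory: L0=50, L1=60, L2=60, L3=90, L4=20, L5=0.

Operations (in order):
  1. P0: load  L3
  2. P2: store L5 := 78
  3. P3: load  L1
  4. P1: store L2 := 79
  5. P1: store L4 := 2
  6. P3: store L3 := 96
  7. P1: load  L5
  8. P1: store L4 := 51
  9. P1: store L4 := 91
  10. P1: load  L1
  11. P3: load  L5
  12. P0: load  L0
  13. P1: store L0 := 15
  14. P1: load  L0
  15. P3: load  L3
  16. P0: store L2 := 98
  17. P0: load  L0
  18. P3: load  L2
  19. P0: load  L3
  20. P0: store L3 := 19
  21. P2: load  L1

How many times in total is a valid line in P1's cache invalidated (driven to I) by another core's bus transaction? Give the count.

invalidations = 1

1. P0: load  L3  bus=[BusRd]  L3: P0=E P1=I P2=I P3=I  mem[L3]=90
2. P2: store L5 := 78  bus=[BusRdX]  L5: P0=I P1=I P2=M P3=I  mem[L5]=0
3. P3: load  L1  bus=[BusRd]  L1: P0=I P1=I P2=I P3=E  mem[L1]=60
4. P1: store L2 := 79  bus=[BusRdX]  L2: P0=I P1=M P2=I P3=I  mem[L2]=60
5. P1: store L4 := 2  bus=[BusRdX]  L4: P0=I P1=M P2=I P3=I  mem[L4]=20
6. P3: store L3 := 96  bus=[BusRdX]  L3: P0=I P1=I P2=I P3=M  mem[L3]=90
7. P1: load  L5  bus=[BusRd,Flush]  L5: P0=I P1=S P2=S P3=I  mem[L5]=78
8. P1: store L4 := 51  bus=[-]  L4: P0=I P1=M P2=I P3=I  mem[L4]=20
9. P1: store L4 := 91  bus=[-]  L4: P0=I P1=M P2=I P3=I  mem[L4]=20
10. P1: load  L1  bus=[BusRd]  L1: P0=I P1=S P2=I P3=S  mem[L1]=60
11. P3: load  L5  bus=[BusRd]  L5: P0=I P1=S P2=S P3=S  mem[L5]=78
12. P0: load  L0  bus=[BusRd]  L0: P0=E P1=I P2=I P3=I  mem[L0]=50
13. P1: store L0 := 15  bus=[BusRdX]  L0: P0=I P1=M P2=I P3=I  mem[L0]=50
14. P1: load  L0  bus=[-]  L0: P0=I P1=M P2=I P3=I  mem[L0]=50
15. P3: load  L3  bus=[-]  L3: P0=I P1=I P2=I P3=M  mem[L3]=90
16. P0: store L2 := 98  bus=[BusRdX,Flush]  L2: P0=M P1=I P2=I P3=I  mem[L2]=79
17. P0: load  L0  bus=[BusRd,Flush]  L0: P0=S P1=S P2=I P3=I  mem[L0]=15
18. P3: load  L2  bus=[BusRd,Flush]  L2: P0=S P1=I P2=I P3=S  mem[L2]=98
19. P0: load  L3  bus=[BusRd,Flush]  L3: P0=S P1=I P2=I P3=S  mem[L3]=96
20. P0: store L3 := 19  bus=[BusUpgr]  L3: P0=M P1=I P2=I P3=I  mem[L3]=96
21. P2: load  L1  bus=[BusRd]  L1: P0=I P1=S P2=S P3=S  mem[L1]=60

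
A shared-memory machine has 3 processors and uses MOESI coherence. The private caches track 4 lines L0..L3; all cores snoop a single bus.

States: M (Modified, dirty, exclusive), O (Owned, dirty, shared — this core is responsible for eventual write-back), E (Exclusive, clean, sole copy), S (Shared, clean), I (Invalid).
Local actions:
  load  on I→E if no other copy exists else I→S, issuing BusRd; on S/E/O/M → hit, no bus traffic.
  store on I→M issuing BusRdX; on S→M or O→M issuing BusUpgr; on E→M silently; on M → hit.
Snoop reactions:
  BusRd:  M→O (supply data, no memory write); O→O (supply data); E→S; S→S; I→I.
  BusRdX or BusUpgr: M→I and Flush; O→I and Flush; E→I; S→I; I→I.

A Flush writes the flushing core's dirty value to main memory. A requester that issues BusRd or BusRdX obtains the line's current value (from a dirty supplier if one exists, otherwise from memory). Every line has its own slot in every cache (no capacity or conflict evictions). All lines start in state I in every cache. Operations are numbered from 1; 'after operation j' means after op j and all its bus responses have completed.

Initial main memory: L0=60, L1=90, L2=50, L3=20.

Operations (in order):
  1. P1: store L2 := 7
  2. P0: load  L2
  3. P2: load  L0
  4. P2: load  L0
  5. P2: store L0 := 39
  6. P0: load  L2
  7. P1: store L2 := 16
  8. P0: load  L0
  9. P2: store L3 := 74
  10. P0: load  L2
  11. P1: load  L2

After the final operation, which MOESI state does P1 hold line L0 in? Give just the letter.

1. P1: store L2 := 7  bus=[BusRdX]  L2: P0=I P1=M P2=I  mem[L2]=50
2. P0: load  L2  bus=[BusRd]  L2: P0=S P1=O P2=I  mem[L2]=50
3. P2: load  L0  bus=[BusRd]  L0: P0=I P1=I P2=E  mem[L0]=60
4. P2: load  L0  bus=[-]  L0: P0=I P1=I P2=E  mem[L0]=60
5. P2: store L0 := 39  bus=[-]  L0: P0=I P1=I P2=M  mem[L0]=60
6. P0: load  L2  bus=[-]  L2: P0=S P1=O P2=I  mem[L2]=50
7. P1: store L2 := 16  bus=[BusUpgr]  L2: P0=I P1=M P2=I  mem[L2]=50
8. P0: load  L0  bus=[BusRd]  L0: P0=S P1=I P2=O  mem[L0]=60
9. P2: store L3 := 74  bus=[BusRdX]  L3: P0=I P1=I P2=M  mem[L3]=20
10. P0: load  L2  bus=[BusRd]  L2: P0=S P1=O P2=I  mem[L2]=50
11. P1: load  L2  bus=[-]  L2: P0=S P1=O P2=I  mem[L2]=50

state = I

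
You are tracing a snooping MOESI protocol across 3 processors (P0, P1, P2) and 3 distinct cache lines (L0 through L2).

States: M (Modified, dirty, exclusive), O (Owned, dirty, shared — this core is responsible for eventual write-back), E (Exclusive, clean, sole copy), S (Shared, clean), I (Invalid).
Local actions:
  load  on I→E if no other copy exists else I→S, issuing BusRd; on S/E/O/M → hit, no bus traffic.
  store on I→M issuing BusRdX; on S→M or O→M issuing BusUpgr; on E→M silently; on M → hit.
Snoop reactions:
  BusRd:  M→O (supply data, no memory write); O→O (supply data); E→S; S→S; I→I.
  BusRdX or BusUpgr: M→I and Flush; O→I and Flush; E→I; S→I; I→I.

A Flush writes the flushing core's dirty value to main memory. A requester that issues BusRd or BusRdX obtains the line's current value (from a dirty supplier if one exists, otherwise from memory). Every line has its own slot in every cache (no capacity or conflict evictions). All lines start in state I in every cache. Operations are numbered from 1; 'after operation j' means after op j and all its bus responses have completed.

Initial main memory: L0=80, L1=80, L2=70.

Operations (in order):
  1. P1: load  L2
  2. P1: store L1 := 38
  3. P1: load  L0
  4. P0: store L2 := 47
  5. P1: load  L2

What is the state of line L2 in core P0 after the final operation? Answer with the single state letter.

  op1 P1: load  L2 → I/E/I on L2; bus BusRd; mem=70
  op2 P1: store L1 := 38 → I/M/I on L1; bus BusRdX; mem=80
  op3 P1: load  L0 → I/E/I on L0; bus BusRd; mem=80
  op4 P0: store L2 := 47 → M/I/I on L2; bus BusRdX; mem=70
  op5 P1: load  L2 → O/S/I on L2; bus BusRd; mem=70

state = O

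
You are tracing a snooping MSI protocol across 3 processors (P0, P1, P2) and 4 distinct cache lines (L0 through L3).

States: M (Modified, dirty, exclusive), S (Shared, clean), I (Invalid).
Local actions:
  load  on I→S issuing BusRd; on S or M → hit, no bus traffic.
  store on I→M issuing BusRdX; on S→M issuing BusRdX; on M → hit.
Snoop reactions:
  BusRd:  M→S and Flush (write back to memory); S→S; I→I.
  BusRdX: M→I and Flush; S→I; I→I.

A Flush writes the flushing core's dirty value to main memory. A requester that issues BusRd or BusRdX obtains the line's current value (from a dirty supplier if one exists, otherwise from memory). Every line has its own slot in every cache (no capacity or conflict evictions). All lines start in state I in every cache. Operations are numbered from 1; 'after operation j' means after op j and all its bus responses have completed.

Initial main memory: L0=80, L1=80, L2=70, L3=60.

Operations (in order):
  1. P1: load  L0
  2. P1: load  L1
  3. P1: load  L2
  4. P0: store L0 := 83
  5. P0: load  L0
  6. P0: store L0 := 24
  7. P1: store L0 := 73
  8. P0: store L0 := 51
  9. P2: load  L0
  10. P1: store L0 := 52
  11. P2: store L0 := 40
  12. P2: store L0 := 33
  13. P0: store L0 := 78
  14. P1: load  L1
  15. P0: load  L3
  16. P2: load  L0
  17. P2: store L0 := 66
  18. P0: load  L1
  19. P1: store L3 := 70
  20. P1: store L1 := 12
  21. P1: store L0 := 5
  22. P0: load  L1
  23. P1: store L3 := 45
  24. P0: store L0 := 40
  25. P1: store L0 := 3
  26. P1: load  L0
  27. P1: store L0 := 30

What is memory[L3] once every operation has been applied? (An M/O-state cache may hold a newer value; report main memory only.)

[1] P1: load  L0 | P0:I, P1:S(80), P2:I | bus: BusRd
[2] P1: load  L1 | P0:I, P1:S(80), P2:I | bus: BusRd
[3] P1: load  L2 | P0:I, P1:S(70), P2:I | bus: BusRd
[4] P0: store L0 := 83 | P0:M(83), P1:I, P2:I | bus: BusRdX
[5] P0: load  L0 | P0:M(83), P1:I, P2:I | bus: none
[6] P0: store L0 := 24 | P0:M(24), P1:I, P2:I | bus: none
[7] P1: store L0 := 73 | P0:I, P1:M(73), P2:I | bus: BusRdX,Flush
[8] P0: store L0 := 51 | P0:M(51), P1:I, P2:I | bus: BusRdX,Flush
[9] P2: load  L0 | P0:S(51), P1:I, P2:S(51) | bus: BusRd,Flush
[10] P1: store L0 := 52 | P0:I, P1:M(52), P2:I | bus: BusRdX
[11] P2: store L0 := 40 | P0:I, P1:I, P2:M(40) | bus: BusRdX,Flush
[12] P2: store L0 := 33 | P0:I, P1:I, P2:M(33) | bus: none
[13] P0: store L0 := 78 | P0:M(78), P1:I, P2:I | bus: BusRdX,Flush
[14] P1: load  L1 | P0:I, P1:S(80), P2:I | bus: none
[15] P0: load  L3 | P0:S(60), P1:I, P2:I | bus: BusRd
[16] P2: load  L0 | P0:S(78), P1:I, P2:S(78) | bus: BusRd,Flush
[17] P2: store L0 := 66 | P0:I, P1:I, P2:M(66) | bus: BusRdX
[18] P0: load  L1 | P0:S(80), P1:S(80), P2:I | bus: BusRd
[19] P1: store L3 := 70 | P0:I, P1:M(70), P2:I | bus: BusRdX
[20] P1: store L1 := 12 | P0:I, P1:M(12), P2:I | bus: BusRdX
[21] P1: store L0 := 5 | P0:I, P1:M(5), P2:I | bus: BusRdX,Flush
[22] P0: load  L1 | P0:S(12), P1:S(12), P2:I | bus: BusRd,Flush
[23] P1: store L3 := 45 | P0:I, P1:M(45), P2:I | bus: none
[24] P0: store L0 := 40 | P0:M(40), P1:I, P2:I | bus: BusRdX,Flush
[25] P1: store L0 := 3 | P0:I, P1:M(3), P2:I | bus: BusRdX,Flush
[26] P1: load  L0 | P0:I, P1:M(3), P2:I | bus: none
[27] P1: store L0 := 30 | P0:I, P1:M(30), P2:I | bus: none

memory[L3] = 60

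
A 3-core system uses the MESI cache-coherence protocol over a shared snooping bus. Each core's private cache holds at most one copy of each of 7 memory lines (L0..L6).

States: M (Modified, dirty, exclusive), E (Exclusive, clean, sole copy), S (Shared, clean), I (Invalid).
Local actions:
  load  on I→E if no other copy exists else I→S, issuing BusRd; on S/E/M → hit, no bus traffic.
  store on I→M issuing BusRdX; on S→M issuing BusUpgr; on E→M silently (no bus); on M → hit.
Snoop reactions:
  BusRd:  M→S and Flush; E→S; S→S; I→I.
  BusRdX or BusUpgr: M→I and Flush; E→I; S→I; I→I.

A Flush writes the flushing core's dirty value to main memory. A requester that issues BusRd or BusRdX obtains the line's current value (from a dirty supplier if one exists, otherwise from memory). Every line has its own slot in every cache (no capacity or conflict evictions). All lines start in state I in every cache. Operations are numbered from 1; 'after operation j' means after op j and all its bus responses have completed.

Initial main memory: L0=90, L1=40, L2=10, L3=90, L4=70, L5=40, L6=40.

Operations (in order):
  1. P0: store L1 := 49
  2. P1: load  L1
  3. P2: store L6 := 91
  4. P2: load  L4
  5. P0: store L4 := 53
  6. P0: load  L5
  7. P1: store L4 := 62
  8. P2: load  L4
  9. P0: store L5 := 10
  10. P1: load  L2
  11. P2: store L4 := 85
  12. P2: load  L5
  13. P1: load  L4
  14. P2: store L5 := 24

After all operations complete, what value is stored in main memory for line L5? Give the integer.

memory[L5] = 10

[1] P0: store L1 := 49 | P0:M(49), P1:I, P2:I | bus: BusRdX
[2] P1: load  L1 | P0:S(49), P1:S(49), P2:I | bus: BusRd,Flush
[3] P2: store L6 := 91 | P0:I, P1:I, P2:M(91) | bus: BusRdX
[4] P2: load  L4 | P0:I, P1:I, P2:E(70) | bus: BusRd
[5] P0: store L4 := 53 | P0:M(53), P1:I, P2:I | bus: BusRdX
[6] P0: load  L5 | P0:E(40), P1:I, P2:I | bus: BusRd
[7] P1: store L4 := 62 | P0:I, P1:M(62), P2:I | bus: BusRdX,Flush
[8] P2: load  L4 | P0:I, P1:S(62), P2:S(62) | bus: BusRd,Flush
[9] P0: store L5 := 10 | P0:M(10), P1:I, P2:I | bus: none
[10] P1: load  L2 | P0:I, P1:E(10), P2:I | bus: BusRd
[11] P2: store L4 := 85 | P0:I, P1:I, P2:M(85) | bus: BusUpgr
[12] P2: load  L5 | P0:S(10), P1:I, P2:S(10) | bus: BusRd,Flush
[13] P1: load  L4 | P0:I, P1:S(85), P2:S(85) | bus: BusRd,Flush
[14] P2: store L5 := 24 | P0:I, P1:I, P2:M(24) | bus: BusUpgr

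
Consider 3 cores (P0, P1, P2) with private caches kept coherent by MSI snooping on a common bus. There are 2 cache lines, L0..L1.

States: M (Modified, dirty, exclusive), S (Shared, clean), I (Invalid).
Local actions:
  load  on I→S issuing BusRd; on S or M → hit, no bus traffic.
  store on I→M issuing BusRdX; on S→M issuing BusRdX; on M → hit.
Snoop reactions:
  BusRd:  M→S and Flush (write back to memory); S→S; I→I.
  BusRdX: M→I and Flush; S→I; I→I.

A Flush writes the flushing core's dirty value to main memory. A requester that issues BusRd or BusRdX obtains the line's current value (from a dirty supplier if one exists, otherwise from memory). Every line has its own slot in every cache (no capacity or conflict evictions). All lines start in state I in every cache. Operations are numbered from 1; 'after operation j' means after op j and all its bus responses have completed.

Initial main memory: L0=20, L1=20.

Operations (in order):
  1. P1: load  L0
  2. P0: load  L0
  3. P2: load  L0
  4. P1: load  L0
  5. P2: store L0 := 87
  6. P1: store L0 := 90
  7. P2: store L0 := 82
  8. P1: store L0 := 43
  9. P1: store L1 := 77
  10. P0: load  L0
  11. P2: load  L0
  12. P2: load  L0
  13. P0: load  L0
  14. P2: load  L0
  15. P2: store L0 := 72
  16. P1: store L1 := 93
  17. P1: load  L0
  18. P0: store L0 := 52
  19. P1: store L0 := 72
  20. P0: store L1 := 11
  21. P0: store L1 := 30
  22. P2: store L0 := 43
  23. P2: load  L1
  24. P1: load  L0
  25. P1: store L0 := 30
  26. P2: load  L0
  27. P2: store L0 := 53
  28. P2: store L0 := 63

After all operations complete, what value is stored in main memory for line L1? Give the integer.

memory[L1] = 30

  op1 P1: load  L0 → I/S/I on L0; bus BusRd; mem=20
  op2 P0: load  L0 → S/S/I on L0; bus BusRd; mem=20
  op3 P2: load  L0 → S/S/S on L0; bus BusRd; mem=20
  op4 P1: load  L0 → S/S/S on L0; bus (none); mem=20
  op5 P2: store L0 := 87 → I/I/M on L0; bus BusRdX; mem=20
  op6 P1: store L0 := 90 → I/M/I on L0; bus BusRdX Flush; mem=87
  op7 P2: store L0 := 82 → I/I/M on L0; bus BusRdX Flush; mem=90
  op8 P1: store L0 := 43 → I/M/I on L0; bus BusRdX Flush; mem=82
  op9 P1: store L1 := 77 → I/M/I on L1; bus BusRdX; mem=20
  op10 P0: load  L0 → S/S/I on L0; bus BusRd Flush; mem=43
  op11 P2: load  L0 → S/S/S on L0; bus BusRd; mem=43
  op12 P2: load  L0 → S/S/S on L0; bus (none); mem=43
  op13 P0: load  L0 → S/S/S on L0; bus (none); mem=43
  op14 P2: load  L0 → S/S/S on L0; bus (none); mem=43
  op15 P2: store L0 := 72 → I/I/M on L0; bus BusRdX; mem=43
  op16 P1: store L1 := 93 → I/M/I on L1; bus (none); mem=20
  op17 P1: load  L0 → I/S/S on L0; bus BusRd Flush; mem=72
  op18 P0: store L0 := 52 → M/I/I on L0; bus BusRdX; mem=72
  op19 P1: store L0 := 72 → I/M/I on L0; bus BusRdX Flush; mem=52
  op20 P0: store L1 := 11 → M/I/I on L1; bus BusRdX Flush; mem=93
  op21 P0: store L1 := 30 → M/I/I on L1; bus (none); mem=93
  op22 P2: store L0 := 43 → I/I/M on L0; bus BusRdX Flush; mem=72
  op23 P2: load  L1 → S/I/S on L1; bus BusRd Flush; mem=30
  op24 P1: load  L0 → I/S/S on L0; bus BusRd Flush; mem=43
  op25 P1: store L0 := 30 → I/M/I on L0; bus BusRdX; mem=43
  op26 P2: load  L0 → I/S/S on L0; bus BusRd Flush; mem=30
  op27 P2: store L0 := 53 → I/I/M on L0; bus BusRdX; mem=30
  op28 P2: store L0 := 63 → I/I/M on L0; bus (none); mem=30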